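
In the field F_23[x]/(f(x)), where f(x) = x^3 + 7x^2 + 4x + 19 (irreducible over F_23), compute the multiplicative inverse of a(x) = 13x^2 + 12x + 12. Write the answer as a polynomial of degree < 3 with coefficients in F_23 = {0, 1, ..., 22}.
a(x)^(-1) ≡ 4x^2 + x + 11 (mod f(x))

Since f is irreducible over F_23, F_23[x]/(f) is a field and a(x) ≠ 0 has an inverse. Apply the extended Euclidean algorithm to f(x) and a(x) in F_23[x]: f(x) = (16x + 7)·a(x) + (4x + 4);  a(x) = (9x + 17)·(4x + 4) + (13). The last nonzero remainder is the constant 13 = gcd(f, a) in F_23. Back-substituting through the division chain expresses 13 = s(x)·a(x) + t(x)·f(x) with s(x) ≡ 6x^2 + 13x + 5 (mod f), so (6x^2 + 13x + 5)·a(x) ≡ 13 (mod f). Multiplying by 13^(-1) ≡ 16 in F_23 gives a(x)^(-1) ≡ 16·(6x^2 + 13x + 5) ≡ 4x^2 + x + 11 (mod f). Check: (13x^2 + 12x + 12)·(4x^2 + x + 11) = 6x^4 + 15x^3 + 19x^2 + 6x + 17 ≡ 1 (mod x^3 + 7x^2 + 4x + 19).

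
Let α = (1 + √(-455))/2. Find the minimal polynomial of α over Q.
m_α(x) = x^2 - x + 114

From 2α - 1 = √(-455), squaring gives (2α - 1)^2 = -455, i.e. 4α^2 - 4α + 1 = -455, so α^2 - α + (1 + 455)/4 = 0. Since -455 ≡ 1 (mod 4), (1 + 455)/4 = 114 ∈ Z. The polynomial x^2 - x + 114 has discriminant 1 - 4·(114) = -455, which is not a perfect square in Q (d = -455 is squarefree and ≠ 1), so x^2 - x + 114 is irreducible over Q. It is the minimal polynomial of α.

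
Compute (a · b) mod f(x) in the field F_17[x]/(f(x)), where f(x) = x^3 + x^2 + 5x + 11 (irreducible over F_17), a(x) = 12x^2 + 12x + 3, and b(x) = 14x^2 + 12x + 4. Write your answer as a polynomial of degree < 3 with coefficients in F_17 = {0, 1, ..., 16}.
a · b ≡ 15x^2 + 15x + 9 (mod f(x))

Multiply in F_17[x]: a(x)·b(x) = (12x^2 + 12x + 3)·(14x^2 + 12x + 4) = 15x^4 + 6x^3 + 13x^2 + 16x + 12. This has degree ≥ 3, so divide by f(x) over F_17: 15x^4 + 6x^3 + 13x^2 + 16x + 12 = (15x + 8)·(x^3 + x^2 + 5x + 11) + (15x^2 + 15x + 9). Hence a·b ≡ 15x^2 + 15x + 9 (mod f). (F_17[x]/(f) is a field with 17^3 = 4913 elements since f is irreducible of degree 3.)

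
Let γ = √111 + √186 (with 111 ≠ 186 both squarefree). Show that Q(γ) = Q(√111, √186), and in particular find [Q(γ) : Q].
[Q(γ) : Q] = 4 (equivalently, Q(γ) = Q(√111, √186))

Obviously Q(γ) ⊆ Q(√111, √186), and [Q(√111, √186):Q] = 4 (since 111, 186 are distinct squarefree integers > 1 with 20646 not a perfect square). To show equality we compute the minimal polynomial of γ. From γ = √111 + √186: γ^2 = 111 + 2√(20646) + 186 = 297 + 2√(20646), so γ^2 - 297 = 2√(20646); squaring, (γ^2 - 297)^2 = 4·20646, i.e. γ^4 - 594γ^2 + 88209 - 82584 = 0, i.e. γ^4 - 594γ^2 + 5625 = 0. So γ is a root of x^4 - 594x^2 + 5625. This polynomial is irreducible over Q: it has no rational root (each ±√111 ± √186 is irrational), and any factorization into two quadratics over Q would force √(20646) ∈ Q (pairing opposite roots) or √111, √186 ∈ Q (other pairings), all impossible. Hence [Q(γ):Q] = 4 = [Q(√111, √186):Q], so Q(γ) = Q(√111, √186).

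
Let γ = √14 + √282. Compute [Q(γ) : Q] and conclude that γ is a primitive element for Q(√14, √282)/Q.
[Q(γ) : Q] = 4 (equivalently, Q(γ) = Q(√14, √282))

Obviously Q(γ) ⊆ Q(√14, √282), and [Q(√14, √282):Q] = 4 (since 14, 282 are distinct squarefree integers > 1 with 3948 not a perfect square). To show equality we compute the minimal polynomial of γ. From γ = √14 + √282: γ^2 = 14 + 2√(3948) + 282 = 296 + 2√(3948), so γ^2 - 296 = 2√(3948); squaring, (γ^2 - 296)^2 = 4·3948, i.e. γ^4 - 592γ^2 + 87616 - 15792 = 0, i.e. γ^4 - 592γ^2 + 71824 = 0. So γ is a root of x^4 - 592x^2 + 71824. This polynomial is irreducible over Q: it has no rational root (each ±√14 ± √282 is irrational), and any factorization into two quadratics over Q would force √(3948) ∈ Q (pairing opposite roots) or √14, √282 ∈ Q (other pairings), all impossible. Hence [Q(γ):Q] = 4 = [Q(√14, √282):Q], so Q(γ) = Q(√14, √282).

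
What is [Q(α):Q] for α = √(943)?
[Q(α):Q] = 2

[Q(α):Q] equals the degree of the minimal polynomial of α. Here α^2 = 943 and x^2 - 943 is irreducible (d = 943 is squarefree, ≠ 1, hence not a square), so deg(m_α) = 2. Thus [Q(α):Q] = 2.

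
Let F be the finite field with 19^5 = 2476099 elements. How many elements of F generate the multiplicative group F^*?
There are φ(2476098) = 819000 primitive elements

F_q^* is cyclic of order q - 1 = 2476098. A cyclic group of order m has exactly φ(m) generators. Here m = 2476098 = 2 · 3^2 · 151 · 911, so the number of primitive elements is φ(2476098) = 819000.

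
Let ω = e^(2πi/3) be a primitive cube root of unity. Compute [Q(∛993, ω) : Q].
[Q(∛993, ω) : Q] = 6

[Q(∛993):Q] = 3 (min poly x^3 - 993, irreducible since 993 is not a perfect cube). [Q(ω):Q] = 2 (min poly x^2 + x + 1). Since Q(∛993) ⊂ R and ω ∉ R, we have ω ∉ Q(∛993), so x^2 + x + 1 remains irreducible over Q(∛993) and [Q(∛993, ω) : Q(∛993)] = 2. By the tower law, [Q(∛993, ω) : Q] = 3 · 2 = 6. (In fact Q(∛993, ω) is the splitting field of x^3 - 993 over Q.)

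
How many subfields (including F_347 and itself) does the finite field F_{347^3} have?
F_{347^3} has 2 subfields

The subfields of F_{p^n} are exactly the fields F_{p^d} for d | n (each is the fixed field of the unique index-d subgroup of Gal(F_{p^n}/F_p) ≅ Z/nZ). The divisors of n = 3 are {1, 3}, giving 2 subfields: F_{347^1}, F_{347^3}.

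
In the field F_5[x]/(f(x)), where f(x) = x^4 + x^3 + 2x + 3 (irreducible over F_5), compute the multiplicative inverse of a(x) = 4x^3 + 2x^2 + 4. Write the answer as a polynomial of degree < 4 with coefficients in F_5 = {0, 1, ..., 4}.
a(x)^(-1) ≡ x^3 + 4x^2 + 2 (mod f(x))

Since f is irreducible over F_5, F_5[x]/(f) is a field and a(x) ≠ 0 has an inverse. Apply the extended Euclidean algorithm to f(x) and a(x) in F_5[x]: f(x) = (4x + 2)·a(x) + (x^2 + x);  a(x) = (4x + 3)·(x^2 + x) + (2x + 4);  (x^2 + x) = (3x + 2)·(2x + 4) + (2). The last nonzero remainder is the constant 2 = gcd(f, a) in F_5. Back-substituting through the division chain expresses 2 = s(x)·a(x) + t(x)·f(x) with s(x) ≡ 2x^3 + 3x^2 + 4 (mod f), so (2x^3 + 3x^2 + 4)·a(x) ≡ 2 (mod f). Multiplying by 2^(-1) ≡ 3 in F_5 gives a(x)^(-1) ≡ 3·(2x^3 + 3x^2 + 4) ≡ x^3 + 4x^2 + 2 (mod f). Check: (4x^3 + 2x^2 + 4)·(x^3 + 4x^2 + 2) = 4x^6 + 3x^5 + 3x^4 + 2x^3 + 3 ≡ 1 (mod x^4 + x^3 + 2x + 3).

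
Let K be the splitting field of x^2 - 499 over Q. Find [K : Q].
[K : Q] = 2

f(x) = x^2 - 499 factors as (x - √499)(x + √499). The splitting field is K = Q(√499). Since 499 is squarefree and > 1, it is not a perfect square, so x^2 - 499 is irreducible over Q and [Q(√499) : Q] = 2. Hence [K : Q] = 2.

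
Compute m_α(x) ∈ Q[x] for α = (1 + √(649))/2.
m_α(x) = x^2 - x - 162

From 2α - 1 = √(649), squaring gives (2α - 1)^2 = 649, i.e. 4α^2 - 4α + 1 = 649, so α^2 - α + (1 - 649)/4 = 0. Since 649 ≡ 1 (mod 4), (1 - 649)/4 = -162 ∈ Z. The polynomial x^2 - x - 162 has discriminant 1 - 4·(-162) = 649, which is not a perfect square in Q (d = 649 is squarefree and ≠ 1), so x^2 - x - 162 is irreducible over Q. It is the minimal polynomial of α.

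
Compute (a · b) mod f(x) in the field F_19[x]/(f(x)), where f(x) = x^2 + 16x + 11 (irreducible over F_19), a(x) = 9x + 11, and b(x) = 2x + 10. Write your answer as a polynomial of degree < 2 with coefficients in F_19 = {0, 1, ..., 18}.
a · b ≡ 14x + 7 (mod f(x))

Multiply in F_19[x]: a(x)·b(x) = (9x + 11)·(2x + 10) = 18x^2 + 17x + 15. This has degree ≥ 2, so divide by f(x) over F_19: 18x^2 + 17x + 15 = (18)·(x^2 + 16x + 11) + (14x + 7). Hence a·b ≡ 14x + 7 (mod f). (F_19[x]/(f) is a field with 19^2 = 361 elements since f is irreducible of degree 2.)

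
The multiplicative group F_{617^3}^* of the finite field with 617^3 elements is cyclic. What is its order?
|F_{617^3}^*| = 234885112

F_{617^3} has 617^3 = 234885113 elements; its multiplicative group consists of all nonzero elements, so |F_{617^3}^*| = 234885113 - 1 = 234885112. (It is cyclic since any finite subgroup of the multiplicative group of a field is cyclic.)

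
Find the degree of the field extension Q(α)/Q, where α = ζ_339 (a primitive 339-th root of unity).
[Q(α):Q] = 224

The minimal polynomial of ζ_339 over Q is the 339-th cyclotomic polynomial Φ_339(x), which is irreducible over Q and has degree φ(339) = 224. Hence [Q(α):Q] = φ(339) = 224.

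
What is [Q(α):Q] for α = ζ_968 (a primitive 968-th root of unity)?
[Q(α):Q] = 440

The minimal polynomial of ζ_968 over Q is the 968-th cyclotomic polynomial Φ_968(x), which is irreducible over Q and has degree φ(968) = 440. Hence [Q(α):Q] = φ(968) = 440.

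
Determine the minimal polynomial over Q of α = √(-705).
m_α(x) = x^2 + 705

α satisfies α^2 + 705 = 0, so x^2 + 705 annihilates α. Since d = -705 is squarefree and ≠ 1, it is not a perfect square in Q, so x^2 + 705 has no rational root and is therefore irreducible over Q (a degree-2 polynomial over a field is irreducible iff it has no root). Hence m_α(x) = x^2 + 705.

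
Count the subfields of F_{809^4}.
F_{809^4} has 3 subfields

The subfields of F_{p^n} are exactly the fields F_{p^d} for d | n (each is the fixed field of the unique index-d subgroup of Gal(F_{p^n}/F_p) ≅ Z/nZ). The divisors of n = 4 are {1, 2, 4}, giving 3 subfields: F_{809^1}, F_{809^2}, F_{809^4}.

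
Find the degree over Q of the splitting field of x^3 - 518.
[K : Q] = 6

The roots of x^3 - 518 are ∛518, ω∛518, ω^2∛518 where ω = e^(2πi/3) is a primitive cube root of unity, so K = Q(∛518, ω). Now [Q(∛518):Q] = 3 (since 518 is not a perfect cube, x^3 - 518 is irreducible) and [Q(ω):Q] = 2. Both 2 and 3 divide [K:Q], and [K:Q] ≤ 3·2 = 6, so [K:Q] = 6. (Equivalently: Q(∛518) ⊂ R but ω ∉ R, so [K : Q(∛518)] = 2.)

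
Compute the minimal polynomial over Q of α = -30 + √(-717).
m_α(x) = x^2 + 60x + 1617

From α + 30 = √(-717), squaring gives (α + 30)^2 = -717, i.e. α^2 + 60α + 900 = -717, so α^2 + 60α + 1617 = 0. The discriminant of x^2 + 60x + 1617 is (60)^2 - 4·(1617) = 3600 - 6468 = -2868, and 4·(-717) is not a perfect square in Q since -717 is squarefree and ≠ 1. Hence x^2 + 60x + 1617 is irreducible over Q and is the minimal polynomial of α.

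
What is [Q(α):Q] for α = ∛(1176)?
[Q(α):Q] = 3

The minimal polynomial of α is x^3 - 1176, irreducible over Q since 1176 is not a perfect cube (so x^3 - 1176 has no rational root). Hence [Q(α):Q] = deg(m_α) = 3.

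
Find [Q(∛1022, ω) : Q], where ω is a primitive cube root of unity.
[Q(∛1022, ω) : Q] = 6

[Q(∛1022):Q] = 3 (min poly x^3 - 1022, irreducible since 1022 is not a perfect cube). [Q(ω):Q] = 2 (min poly x^2 + x + 1). Since Q(∛1022) ⊂ R and ω ∉ R, we have ω ∉ Q(∛1022), so x^2 + x + 1 remains irreducible over Q(∛1022) and [Q(∛1022, ω) : Q(∛1022)] = 2. By the tower law, [Q(∛1022, ω) : Q] = 3 · 2 = 6. (In fact Q(∛1022, ω) is the splitting field of x^3 - 1022 over Q.)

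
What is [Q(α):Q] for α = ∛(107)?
[Q(α):Q] = 3

The minimal polynomial of α is x^3 - 107, irreducible over Q since 107 is not a perfect cube (so x^3 - 107 has no rational root). Hence [Q(α):Q] = deg(m_α) = 3.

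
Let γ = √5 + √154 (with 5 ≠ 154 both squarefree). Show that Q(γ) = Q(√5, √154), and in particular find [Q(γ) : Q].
[Q(γ) : Q] = 4 (equivalently, Q(γ) = Q(√5, √154))

Obviously Q(γ) ⊆ Q(√5, √154), and [Q(√5, √154):Q] = 4 (since 5, 154 are distinct squarefree integers > 1 with 770 not a perfect square). To show equality we compute the minimal polynomial of γ. From γ = √5 + √154: γ^2 = 5 + 2√(770) + 154 = 159 + 2√(770), so γ^2 - 159 = 2√(770); squaring, (γ^2 - 159)^2 = 4·770, i.e. γ^4 - 318γ^2 + 25281 - 3080 = 0, i.e. γ^4 - 318γ^2 + 22201 = 0. So γ is a root of x^4 - 318x^2 + 22201. This polynomial is irreducible over Q: it has no rational root (each ±√5 ± √154 is irrational), and any factorization into two quadratics over Q would force √(770) ∈ Q (pairing opposite roots) or √5, √154 ∈ Q (other pairings), all impossible. Hence [Q(γ):Q] = 4 = [Q(√5, √154):Q], so Q(γ) = Q(√5, √154).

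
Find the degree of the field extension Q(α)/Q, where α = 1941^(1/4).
[Q(α):Q] = 4

α is a root of x^4 - 1941. By Eisenstein's criterion at the prime p = 3 (which divides the constant term 1941 but p^2 = 9 does not, since 1941 is squarefree), x^4 - 1941 is irreducible over Q. Hence [Q(α):Q] = 4.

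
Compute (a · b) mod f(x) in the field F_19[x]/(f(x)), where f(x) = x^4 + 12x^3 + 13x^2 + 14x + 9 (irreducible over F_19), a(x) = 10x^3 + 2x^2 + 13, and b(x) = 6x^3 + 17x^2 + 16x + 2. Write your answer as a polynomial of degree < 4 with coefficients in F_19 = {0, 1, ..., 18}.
a · b ≡ 7x^3 + 10x^2 + 10x + 16 (mod f(x))

Multiply in F_19[x]: a(x)·b(x) = (10x^3 + 2x^2 + 13)·(6x^3 + 17x^2 + 16x + 2) = 3x^6 + 11x^5 + 4x^4 + 16x^3 + 16x^2 + 18x + 7. This has degree ≥ 4, so divide by f(x) over F_19: 3x^6 + 11x^5 + 4x^4 + 16x^3 + 16x^2 + 18x + 7 = (3x^2 + 13x + 18)·(x^4 + 12x^3 + 13x^2 + 14x + 9) + (7x^3 + 10x^2 + 10x + 16). Hence a·b ≡ 7x^3 + 10x^2 + 10x + 16 (mod f). (F_19[x]/(f) is a field with 19^4 = 130321 elements since f is irreducible of degree 4.)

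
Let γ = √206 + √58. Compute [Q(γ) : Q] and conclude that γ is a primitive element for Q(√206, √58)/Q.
[Q(γ) : Q] = 4 (equivalently, Q(γ) = Q(√206, √58))

Obviously Q(γ) ⊆ Q(√206, √58), and [Q(√206, √58):Q] = 4 (since 206, 58 are distinct squarefree integers > 1 with 11948 not a perfect square). To show equality we compute the minimal polynomial of γ. From γ = √206 + √58: γ^2 = 206 + 2√(11948) + 58 = 264 + 2√(11948), so γ^2 - 264 = 2√(11948); squaring, (γ^2 - 264)^2 = 4·11948, i.e. γ^4 - 528γ^2 + 69696 - 47792 = 0, i.e. γ^4 - 528γ^2 + 21904 = 0. So γ is a root of x^4 - 528x^2 + 21904. This polynomial is irreducible over Q: it has no rational root (each ±√206 ± √58 is irrational), and any factorization into two quadratics over Q would force √(11948) ∈ Q (pairing opposite roots) or √206, √58 ∈ Q (other pairings), all impossible. Hence [Q(γ):Q] = 4 = [Q(√206, √58):Q], so Q(γ) = Q(√206, √58).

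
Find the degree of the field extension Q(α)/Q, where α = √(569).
[Q(α):Q] = 2

[Q(α):Q] equals the degree of the minimal polynomial of α. Here α^2 = 569 and x^2 - 569 is irreducible (d = 569 is squarefree, ≠ 1, hence not a square), so deg(m_α) = 2. Thus [Q(α):Q] = 2.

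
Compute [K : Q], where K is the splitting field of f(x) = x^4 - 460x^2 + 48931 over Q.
[K : Q] = 4

Solving the quadratic in x^2: x^2 = (460 ± √(460^2 - 4·48931))/2 = (460 ± √15876)/2 = (460 ± 126)/2, giving x^2 = 167 or x^2 = 293. So f(x) = (x^2 - 167)(x^2 - 293) and the roots of f are ±√167, ±√293. Hence the splitting field is K = Q(√167, √293). Since 167 and 293 are distinct squarefree integers > 1, their product 48931 is not a perfect square, so √293 ∉ Q(√167). By the tower law [K:Q] = [Q(√167,√293):Q(√167)] · [Q(√167):Q] = 2 · 2 = 4.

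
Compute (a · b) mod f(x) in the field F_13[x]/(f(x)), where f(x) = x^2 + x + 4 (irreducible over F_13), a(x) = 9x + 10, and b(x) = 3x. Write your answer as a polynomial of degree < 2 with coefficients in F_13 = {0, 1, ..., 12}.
a · b ≡ 3x + 9 (mod f(x))

Multiply in F_13[x]: a(x)·b(x) = (9x + 10)·(3x) = x^2 + 4x. This has degree ≥ 2, so divide by f(x) over F_13: x^2 + 4x = (1)·(x^2 + x + 4) + (3x + 9). Hence a·b ≡ 3x + 9 (mod f). (F_13[x]/(f) is a field with 13^2 = 169 elements since f is irreducible of degree 2.)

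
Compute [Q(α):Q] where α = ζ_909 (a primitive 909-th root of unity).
[Q(α):Q] = 600

The minimal polynomial of ζ_909 over Q is the 909-th cyclotomic polynomial Φ_909(x), which is irreducible over Q and has degree φ(909) = 600. Hence [Q(α):Q] = φ(909) = 600.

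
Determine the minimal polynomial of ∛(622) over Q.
m_α(x) = x^3 - 622

α satisfies α^3 = 622, so x^3 - 622 annihilates α. By the rational root test, a rational root p/q (in lowest terms) of x^3 - 622 would satisfy p^3 = 622 q^3, forcing q = 1 and p^3 = 622; but 622 is not a perfect cube, contradiction. A monic cubic over Q with no rational root is irreducible (any nontrivial factorization would include a linear factor). Hence x^3 - 622 is the minimal polynomial of α, and in particular [Q(α):Q] = 3.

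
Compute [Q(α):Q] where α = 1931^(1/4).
[Q(α):Q] = 4

α is a root of x^4 - 1931. By Eisenstein's criterion at the prime p = 1931 (which divides the constant term 1931 but p^2 = 3728761 does not, since 1931 is squarefree), x^4 - 1931 is irreducible over Q. Hence [Q(α):Q] = 4.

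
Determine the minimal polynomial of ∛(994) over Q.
m_α(x) = x^3 - 994

α satisfies α^3 = 994, so x^3 - 994 annihilates α. By the rational root test, a rational root p/q (in lowest terms) of x^3 - 994 would satisfy p^3 = 994 q^3, forcing q = 1 and p^3 = 994; but 994 is not a perfect cube, contradiction. A monic cubic over Q with no rational root is irreducible (any nontrivial factorization would include a linear factor). Hence x^3 - 994 is the minimal polynomial of α, and in particular [Q(α):Q] = 3.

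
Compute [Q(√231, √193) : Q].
[Q(√231, √193) : Q] = 4

[Q(√231):Q] = 2 (min poly x^2 - 231, irreducible since 231 is squarefree > 1). For the top step, suppose √193 ∈ Q(√231), say √193 = c + d√231 with c, d ∈ Q. Squaring: 193 = c^2 + 231d^2 + 2cd√231. Since √231 ∉ Q this forces 2cd = 0. If d = 0 then √193 = c ∈ Q, contradicting 193 squarefree > 1. If c = 0 then 193 = 231d^2, so 231·193 = (231d)^2 is a perfect square in Q — but 231·193 = 44583 is not a perfect square (since 231 and 193 are distinct squarefree integers). Contradiction. Hence √193 ∉ Q(√231), so x^2 - 193 stays irreducible over Q(√231) and [Q(√231, √193) : Q(√231)] = 2. By the tower law, [Q(√231, √193) : Q] = 2 · 2 = 4.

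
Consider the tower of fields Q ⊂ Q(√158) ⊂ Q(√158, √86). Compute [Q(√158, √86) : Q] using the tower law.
[Q(√158, √86) : Q] = 4

[Q(√158):Q] = 2 (min poly x^2 - 158, irreducible since 158 is squarefree > 1). For the top step, suppose √86 ∈ Q(√158), say √86 = c + d√158 with c, d ∈ Q. Squaring: 86 = c^2 + 158d^2 + 2cd√158. Since √158 ∉ Q this forces 2cd = 0. If d = 0 then √86 = c ∈ Q, contradicting 86 squarefree > 1. If c = 0 then 86 = 158d^2, so 158·86 = (158d)^2 is a perfect square in Q — but 158·86 = 13588 is not a perfect square (since 158 and 86 are distinct squarefree integers). Contradiction. Hence √86 ∉ Q(√158), so x^2 - 86 stays irreducible over Q(√158) and [Q(√158, √86) : Q(√158)] = 2. By the tower law, [Q(√158, √86) : Q] = 2 · 2 = 4.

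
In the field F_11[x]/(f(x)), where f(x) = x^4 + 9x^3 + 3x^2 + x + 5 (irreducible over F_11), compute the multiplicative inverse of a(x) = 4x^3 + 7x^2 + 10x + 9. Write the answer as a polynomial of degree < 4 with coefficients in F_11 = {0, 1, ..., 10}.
a(x)^(-1) ≡ 4x^3 + 5x^2 + 5x + 10 (mod f(x))

Since f is irreducible over F_11, F_11[x]/(f) is a field and a(x) ≠ 0 has an inverse. Apply the extended Euclidean algorithm to f(x) and a(x) in F_11[x]: f(x) = (3x + 8)·a(x) + (5x^2 + 4x + 10);  a(x) = (3x + 10)·(5x^2 + 4x + 10) + (6x + 8);  (5x^2 + 4x + 10) = (10x + 2)·(6x + 8) + (5). The last nonzero remainder is the constant 5 = gcd(f, a) in F_11. Back-substituting through the division chain expresses 5 = s(x)·a(x) + t(x)·f(x) with s(x) ≡ 9x^3 + 3x^2 + 3x + 6 (mod f), so (9x^3 + 3x^2 + 3x + 6)·a(x) ≡ 5 (mod f). Multiplying by 5^(-1) ≡ 9 in F_11 gives a(x)^(-1) ≡ 9·(9x^3 + 3x^2 + 3x + 6) ≡ 4x^3 + 5x^2 + 5x + 10 (mod f). Check: (4x^3 + 7x^2 + 10x + 9)·(4x^3 + 5x^2 + 5x + 10) = 5x^6 + 4x^5 + 7x^4 + 7x^3 + 2x + 2 ≡ 1 (mod x^4 + 9x^3 + 3x^2 + x + 5).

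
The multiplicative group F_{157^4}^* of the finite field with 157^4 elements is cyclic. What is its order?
|F_{157^4}^*| = 607573200

F_{157^4} has 157^4 = 607573201 elements; its multiplicative group consists of all nonzero elements, so |F_{157^4}^*| = 607573201 - 1 = 607573200. (It is cyclic since any finite subgroup of the multiplicative group of a field is cyclic.)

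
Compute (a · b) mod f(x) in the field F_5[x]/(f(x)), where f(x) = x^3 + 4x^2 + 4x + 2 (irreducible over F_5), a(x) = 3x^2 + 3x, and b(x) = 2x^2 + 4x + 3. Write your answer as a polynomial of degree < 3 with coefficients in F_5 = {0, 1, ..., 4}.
a · b ≡ x^2 + x + 2 (mod f(x))

Multiply in F_5[x]: a(x)·b(x) = (3x^2 + 3x)·(2x^2 + 4x + 3) = x^4 + 3x^3 + x^2 + 4x. This has degree ≥ 3, so divide by f(x) over F_5: x^4 + 3x^3 + x^2 + 4x = (x + 4)·(x^3 + 4x^2 + 4x + 2) + (x^2 + x + 2). Hence a·b ≡ x^2 + x + 2 (mod f). (F_5[x]/(f) is a field with 5^3 = 125 elements since f is irreducible of degree 3.)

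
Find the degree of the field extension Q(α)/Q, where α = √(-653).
[Q(α):Q] = 2

[Q(α):Q] equals the degree of the minimal polynomial of α. Here α^2 = -653 and x^2 + 653 is irreducible (d = -653 is squarefree, ≠ 1, hence not a square), so deg(m_α) = 2. Thus [Q(α):Q] = 2.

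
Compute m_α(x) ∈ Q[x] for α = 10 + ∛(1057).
m_α(x) = x^3 - 30x^2 + 300x - 2057

Set β = α - 10 = ∛(1057), so β^3 = 1057. Then (α - 10)^3 - 1057 = 0, i.e. α is a root of g(x) = (x - 10)^3 - 1057 = x^3 - 30x^2 + 300x - 2057. Since g(x) = h(x - 10) where h(x) = x^3 - 1057, and h is irreducible over Q (because 1057 is not a perfect cube, so h has no rational root, and a monic cubic with no rational root is irreducible), g is also irreducible (irreducibility is preserved under the substitution x → x - 10). Hence m_α(x) = x^3 - 30x^2 + 300x - 2057.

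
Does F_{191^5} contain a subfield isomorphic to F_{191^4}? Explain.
No: F_{191^4} is not a subfield of F_{191^5}

F_{p^m} embeds in F_{p^n} iff m | n. Here 4 ∤ 5 (since 5 = 1·4 + 1 with remainder 1 ≠ 0), so F_{191^4} is not a subfield of F_{191^5}. Equivalently: if it were, the tower law would give 4 = [F_{191^4}:F_191] dividing [F_{191^5}:F_191] = 5, contradiction.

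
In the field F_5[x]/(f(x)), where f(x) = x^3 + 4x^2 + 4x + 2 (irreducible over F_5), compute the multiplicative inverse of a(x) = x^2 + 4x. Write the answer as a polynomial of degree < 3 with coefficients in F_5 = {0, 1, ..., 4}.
a(x)^(-1) ≡ 2x^2 + 2x + 3 (mod f(x))

Since f is irreducible over F_5, F_5[x]/(f) is a field and a(x) ≠ 0 has an inverse. Apply the extended Euclidean algorithm to f(x) and a(x) in F_5[x]: f(x) = (x)·a(x) + (4x + 2);  a(x) = (4x + 4)·(4x + 2) + (2). The last nonzero remainder is the constant 2 = gcd(f, a) in F_5. Back-substituting through the division chain expresses 2 = s(x)·a(x) + t(x)·f(x) with s(x) ≡ 4x^2 + 4x + 1 (mod f), so (4x^2 + 4x + 1)·a(x) ≡ 2 (mod f). Multiplying by 2^(-1) ≡ 3 in F_5 gives a(x)^(-1) ≡ 3·(4x^2 + 4x + 1) ≡ 2x^2 + 2x + 3 (mod f). Check: (x^2 + 4x)·(2x^2 + 2x + 3) = 2x^4 + x^2 + 2x ≡ 1 (mod x^3 + 4x^2 + 4x + 2).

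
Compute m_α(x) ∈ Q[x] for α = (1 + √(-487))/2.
m_α(x) = x^2 - x + 122

From 2α - 1 = √(-487), squaring gives (2α - 1)^2 = -487, i.e. 4α^2 - 4α + 1 = -487, so α^2 - α + (1 + 487)/4 = 0. Since -487 ≡ 1 (mod 4), (1 + 487)/4 = 122 ∈ Z. The polynomial x^2 - x + 122 has discriminant 1 - 4·(122) = -487, which is not a perfect square in Q (d = -487 is squarefree and ≠ 1), so x^2 - x + 122 is irreducible over Q. It is the minimal polynomial of α.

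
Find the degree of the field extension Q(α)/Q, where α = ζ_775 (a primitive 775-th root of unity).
[Q(α):Q] = 600

The minimal polynomial of ζ_775 over Q is the 775-th cyclotomic polynomial Φ_775(x), which is irreducible over Q and has degree φ(775) = 600. Hence [Q(α):Q] = φ(775) = 600.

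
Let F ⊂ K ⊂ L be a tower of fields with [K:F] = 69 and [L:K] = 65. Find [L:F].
[L:F] = 4485

The tower law says that for any tower of field extensions F ⊂ K ⊂ L with finite degrees, [L:F] = [L:K] · [K:F]. Here this gives [L:F] = 65 · 69 = 4485.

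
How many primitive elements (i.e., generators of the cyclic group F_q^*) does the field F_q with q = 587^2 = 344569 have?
There are φ(344568) = 98112 primitive elements

F_q^* is cyclic of order q - 1 = 344568. A cyclic group of order m has exactly φ(m) generators. Here m = 344568 = 2^3 · 3 · 7^2 · 293, so the number of primitive elements is φ(344568) = 98112.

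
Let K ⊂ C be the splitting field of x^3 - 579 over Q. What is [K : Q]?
[K : Q] = 6

The roots of x^3 - 579 are ∛579, ω∛579, ω^2∛579 where ω = e^(2πi/3) is a primitive cube root of unity, so K = Q(∛579, ω). Now [Q(∛579):Q] = 3 (since 579 is not a perfect cube, x^3 - 579 is irreducible) and [Q(ω):Q] = 2. Both 2 and 3 divide [K:Q], and [K:Q] ≤ 3·2 = 6, so [K:Q] = 6. (Equivalently: Q(∛579) ⊂ R but ω ∉ R, so [K : Q(∛579)] = 2.)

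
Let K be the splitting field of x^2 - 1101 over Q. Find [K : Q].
[K : Q] = 2

f(x) = x^2 - 1101 factors as (x - √1101)(x + √1101). The splitting field is K = Q(√1101). Since 1101 is squarefree and > 1, it is not a perfect square, so x^2 - 1101 is irreducible over Q and [Q(√1101) : Q] = 2. Hence [K : Q] = 2.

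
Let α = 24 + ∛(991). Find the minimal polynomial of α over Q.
m_α(x) = x^3 - 72x^2 + 1728x - 14815

Set β = α - 24 = ∛(991), so β^3 = 991. Then (α - 24)^3 - 991 = 0, i.e. α is a root of g(x) = (x - 24)^3 - 991 = x^3 - 72x^2 + 1728x - 14815. Since g(x) = h(x - 24) where h(x) = x^3 - 991, and h is irreducible over Q (because 991 is not a perfect cube, so h has no rational root, and a monic cubic with no rational root is irreducible), g is also irreducible (irreducibility is preserved under the substitution x → x - 24). Hence m_α(x) = x^3 - 72x^2 + 1728x - 14815.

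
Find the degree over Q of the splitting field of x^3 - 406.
[K : Q] = 6

The roots of x^3 - 406 are ∛406, ω∛406, ω^2∛406 where ω = e^(2πi/3) is a primitive cube root of unity, so K = Q(∛406, ω). Now [Q(∛406):Q] = 3 (since 406 is not a perfect cube, x^3 - 406 is irreducible) and [Q(ω):Q] = 2. Both 2 and 3 divide [K:Q], and [K:Q] ≤ 3·2 = 6, so [K:Q] = 6. (Equivalently: Q(∛406) ⊂ R but ω ∉ R, so [K : Q(∛406)] = 2.)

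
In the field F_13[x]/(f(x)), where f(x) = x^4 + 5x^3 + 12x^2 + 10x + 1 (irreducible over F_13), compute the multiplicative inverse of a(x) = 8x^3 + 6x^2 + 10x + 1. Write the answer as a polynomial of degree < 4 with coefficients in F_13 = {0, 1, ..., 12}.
a(x)^(-1) ≡ 2x^3 (mod f(x))

Since f is irreducible over F_13, F_13[x]/(f) is a field and a(x) ≠ 0 has an inverse. Apply the extended Euclidean algorithm to f(x) and a(x) in F_13[x]: f(x) = (5x + 5)·a(x) + (10x^2 + 7x + 9);  a(x) = (6x + 12)·(10x^2 + 7x + 9) + (2x + 10);  (10x^2 + 7x + 9) = (5x + 11)·(2x + 10) + (3). The last nonzero remainder is the constant 3 = gcd(f, a) in F_13. Back-substituting through the division chain expresses 3 = s(x)·a(x) + t(x)·f(x) with s(x) ≡ 6x^3 (mod f), so (6x^3)·a(x) ≡ 3 (mod f). Multiplying by 3^(-1) ≡ 9 in F_13 gives a(x)^(-1) ≡ 9·(6x^3) ≡ 2x^3 (mod f). Check: (8x^3 + 6x^2 + 10x + 1)·(2x^3) = 3x^6 + 12x^5 + 7x^4 + 2x^3 ≡ 1 (mod x^4 + 5x^3 + 12x^2 + 10x + 1).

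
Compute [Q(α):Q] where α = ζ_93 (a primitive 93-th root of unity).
[Q(α):Q] = 60

The minimal polynomial of ζ_93 over Q is the 93-th cyclotomic polynomial Φ_93(x), which is irreducible over Q and has degree φ(93) = 60. Hence [Q(α):Q] = φ(93) = 60.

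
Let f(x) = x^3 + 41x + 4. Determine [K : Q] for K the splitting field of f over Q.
[K : Q] = 6

By the rational root test, any rational root of the monic integer polynomial f(x) = x^3 + 41x + 4 must be an integer dividing the constant term 4, i.e. one of ±{1, 2, 4}. Evaluating: f(1) = 46, f(-1) = -38, f(2) = 94, f(-2) = -86, f(4) = 232, f(-4) = -224; none is 0, so f has no rational root and is therefore irreducible over Q (a cubic with no linear factor over a field is irreducible). For an irreducible cubic, the Galois group is A_3 or S_3 according as the discriminant disc(f) = -4a^3 - 27b^2 = -4·(41)^3 - 27·(4)^2 = -276116 is or is not a square in Q. Here disc(f) = -276116 is not a perfect square in Q, so the Galois group of f over Q is not contained in A_3 and must be all of S_3. The splitting field has degree |S_3| = 6 over Q, so [K : Q] = 6.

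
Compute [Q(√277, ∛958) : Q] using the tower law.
[Q(√277, ∛958) : Q] = 6

Let L = Q(√277, ∛958). Since Q(√277) ⊂ L and [Q(√277):Q] = 2, the tower law gives 2 | [L:Q]. Likewise Q(∛958) ⊂ L with [Q(∛958):Q] = 3 (because 958 is not a perfect cube), so 3 | [L:Q]. As gcd(2,3) = 1, [L:Q] is divisible by 6. Conversely L is generated over Q by √277 and ∛958, so [L:Q] ≤ 2·3 = 6. Therefore [Q(√277, ∛958) : Q] = 6.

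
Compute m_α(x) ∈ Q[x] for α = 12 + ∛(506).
m_α(x) = x^3 - 36x^2 + 432x - 2234

Set β = α - 12 = ∛(506), so β^3 = 506. Then (α - 12)^3 - 506 = 0, i.e. α is a root of g(x) = (x - 12)^3 - 506 = x^3 - 36x^2 + 432x - 2234. Since g(x) = h(x - 12) where h(x) = x^3 - 506, and h is irreducible over Q (because 506 is not a perfect cube, so h has no rational root, and a monic cubic with no rational root is irreducible), g is also irreducible (irreducibility is preserved under the substitution x → x - 12). Hence m_α(x) = x^3 - 36x^2 + 432x - 2234.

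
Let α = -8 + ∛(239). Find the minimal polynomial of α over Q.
m_α(x) = x^3 + 24x^2 + 192x + 273

Set β = α + 8 = ∛(239), so β^3 = 239. Then (α + 8)^3 - 239 = 0, i.e. α is a root of g(x) = (x + 8)^3 - 239 = x^3 + 24x^2 + 192x + 273. Since g(x) = h(x + 8) where h(x) = x^3 - 239, and h is irreducible over Q (because 239 is not a perfect cube, so h has no rational root, and a monic cubic with no rational root is irreducible), g is also irreducible (irreducibility is preserved under the substitution x → x + 8). Hence m_α(x) = x^3 + 24x^2 + 192x + 273.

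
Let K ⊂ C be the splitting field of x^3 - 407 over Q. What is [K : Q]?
[K : Q] = 6

The roots of x^3 - 407 are ∛407, ω∛407, ω^2∛407 where ω = e^(2πi/3) is a primitive cube root of unity, so K = Q(∛407, ω). Now [Q(∛407):Q] = 3 (since 407 is not a perfect cube, x^3 - 407 is irreducible) and [Q(ω):Q] = 2. Both 2 and 3 divide [K:Q], and [K:Q] ≤ 3·2 = 6, so [K:Q] = 6. (Equivalently: Q(∛407) ⊂ R but ω ∉ R, so [K : Q(∛407)] = 2.)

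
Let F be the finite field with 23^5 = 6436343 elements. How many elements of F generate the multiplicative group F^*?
There are φ(6436342) = 2925600 primitive elements

F_q^* is cyclic of order q - 1 = 6436342. A cyclic group of order m has exactly φ(m) generators. Here m = 6436342 = 2 · 11 · 292561, so the number of primitive elements is φ(6436342) = 2925600.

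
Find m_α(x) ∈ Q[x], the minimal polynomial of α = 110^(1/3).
m_α(x) = x^3 - 110

α satisfies α^3 = 110, so x^3 - 110 annihilates α. By the rational root test, a rational root p/q (in lowest terms) of x^3 - 110 would satisfy p^3 = 110 q^3, forcing q = 1 and p^3 = 110; but 110 is not a perfect cube, contradiction. A monic cubic over Q with no rational root is irreducible (any nontrivial factorization would include a linear factor). Hence x^3 - 110 is the minimal polynomial of α, and in particular [Q(α):Q] = 3.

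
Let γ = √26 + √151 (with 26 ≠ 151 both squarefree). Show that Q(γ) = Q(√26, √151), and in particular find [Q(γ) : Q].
[Q(γ) : Q] = 4 (equivalently, Q(γ) = Q(√26, √151))

Obviously Q(γ) ⊆ Q(√26, √151), and [Q(√26, √151):Q] = 4 (since 26, 151 are distinct squarefree integers > 1 with 3926 not a perfect square). To show equality we compute the minimal polynomial of γ. From γ = √26 + √151: γ^2 = 26 + 2√(3926) + 151 = 177 + 2√(3926), so γ^2 - 177 = 2√(3926); squaring, (γ^2 - 177)^2 = 4·3926, i.e. γ^4 - 354γ^2 + 31329 - 15704 = 0, i.e. γ^4 - 354γ^2 + 15625 = 0. So γ is a root of x^4 - 354x^2 + 15625. This polynomial is irreducible over Q: it has no rational root (each ±√26 ± √151 is irrational), and any factorization into two quadratics over Q would force √(3926) ∈ Q (pairing opposite roots) or √26, √151 ∈ Q (other pairings), all impossible. Hence [Q(γ):Q] = 4 = [Q(√26, √151):Q], so Q(γ) = Q(√26, √151).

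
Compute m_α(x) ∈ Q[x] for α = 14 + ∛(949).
m_α(x) = x^3 - 42x^2 + 588x - 3693

Set β = α - 14 = ∛(949), so β^3 = 949. Then (α - 14)^3 - 949 = 0, i.e. α is a root of g(x) = (x - 14)^3 - 949 = x^3 - 42x^2 + 588x - 3693. Since g(x) = h(x - 14) where h(x) = x^3 - 949, and h is irreducible over Q (because 949 is not a perfect cube, so h has no rational root, and a monic cubic with no rational root is irreducible), g is also irreducible (irreducibility is preserved under the substitution x → x - 14). Hence m_α(x) = x^3 - 42x^2 + 588x - 3693.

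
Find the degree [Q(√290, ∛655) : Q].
[Q(√290, ∛655) : Q] = 6

Let L = Q(√290, ∛655). Since Q(√290) ⊂ L and [Q(√290):Q] = 2, the tower law gives 2 | [L:Q]. Likewise Q(∛655) ⊂ L with [Q(∛655):Q] = 3 (because 655 is not a perfect cube), so 3 | [L:Q]. As gcd(2,3) = 1, [L:Q] is divisible by 6. Conversely L is generated over Q by √290 and ∛655, so [L:Q] ≤ 2·3 = 6. Therefore [Q(√290, ∛655) : Q] = 6.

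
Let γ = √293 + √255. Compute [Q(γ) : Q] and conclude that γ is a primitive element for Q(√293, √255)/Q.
[Q(γ) : Q] = 4 (equivalently, Q(γ) = Q(√293, √255))

Obviously Q(γ) ⊆ Q(√293, √255), and [Q(√293, √255):Q] = 4 (since 293, 255 are distinct squarefree integers > 1 with 74715 not a perfect square). To show equality we compute the minimal polynomial of γ. From γ = √293 + √255: γ^2 = 293 + 2√(74715) + 255 = 548 + 2√(74715), so γ^2 - 548 = 2√(74715); squaring, (γ^2 - 548)^2 = 4·74715, i.e. γ^4 - 1096γ^2 + 300304 - 298860 = 0, i.e. γ^4 - 1096γ^2 + 1444 = 0. So γ is a root of x^4 - 1096x^2 + 1444. This polynomial is irreducible over Q: it has no rational root (each ±√293 ± √255 is irrational), and any factorization into two quadratics over Q would force √(74715) ∈ Q (pairing opposite roots) or √293, √255 ∈ Q (other pairings), all impossible. Hence [Q(γ):Q] = 4 = [Q(√293, √255):Q], so Q(γ) = Q(√293, √255).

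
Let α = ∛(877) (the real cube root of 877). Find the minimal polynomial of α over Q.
m_α(x) = x^3 - 877

α satisfies α^3 = 877, so x^3 - 877 annihilates α. By the rational root test, a rational root p/q (in lowest terms) of x^3 - 877 would satisfy p^3 = 877 q^3, forcing q = 1 and p^3 = 877; but 877 is not a perfect cube, contradiction. A monic cubic over Q with no rational root is irreducible (any nontrivial factorization would include a linear factor). Hence x^3 - 877 is the minimal polynomial of α, and in particular [Q(α):Q] = 3.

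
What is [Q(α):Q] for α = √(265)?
[Q(α):Q] = 2

[Q(α):Q] equals the degree of the minimal polynomial of α. Here α^2 = 265 and x^2 - 265 is irreducible (d = 265 is squarefree, ≠ 1, hence not a square), so deg(m_α) = 2. Thus [Q(α):Q] = 2.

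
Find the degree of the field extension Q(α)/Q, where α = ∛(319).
[Q(α):Q] = 3

The minimal polynomial of α is x^3 - 319, irreducible over Q since 319 is not a perfect cube (so x^3 - 319 has no rational root). Hence [Q(α):Q] = deg(m_α) = 3.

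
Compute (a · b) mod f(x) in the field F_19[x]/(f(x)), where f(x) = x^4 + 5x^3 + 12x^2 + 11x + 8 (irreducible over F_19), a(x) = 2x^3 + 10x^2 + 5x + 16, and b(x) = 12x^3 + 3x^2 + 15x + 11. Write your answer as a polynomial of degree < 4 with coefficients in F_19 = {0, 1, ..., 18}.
a · b ≡ 7x^3 + 14x^2 + 12x + 12 (mod f(x))

Multiply in F_19[x]: a(x)·b(x) = (2x^3 + 10x^2 + 5x + 16)·(12x^3 + 3x^2 + 15x + 11) = 5x^6 + 12x^5 + 6x^4 + 18x^3 + 5x^2 + 10x + 5. This has degree ≥ 4, so divide by f(x) over F_19: 5x^6 + 12x^5 + 6x^4 + 18x^3 + 5x^2 + 10x + 5 = (5x^2 + 6x + 11)·(x^4 + 5x^3 + 12x^2 + 11x + 8) + (7x^3 + 14x^2 + 12x + 12). Hence a·b ≡ 7x^3 + 14x^2 + 12x + 12 (mod f). (F_19[x]/(f) is a field with 19^4 = 130321 elements since f is irreducible of degree 4.)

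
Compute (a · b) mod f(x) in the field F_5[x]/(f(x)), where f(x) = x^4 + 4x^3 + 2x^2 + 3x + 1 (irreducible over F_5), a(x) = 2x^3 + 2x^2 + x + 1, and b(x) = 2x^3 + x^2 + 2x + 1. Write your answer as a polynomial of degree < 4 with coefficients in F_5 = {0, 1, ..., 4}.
a · b ≡ 2x^3 + x^2 + 3x + 1 (mod f(x))

Multiply in F_5[x]: a(x)·b(x) = (2x^3 + 2x^2 + x + 1)·(2x^3 + x^2 + 2x + 1) = 4x^6 + x^5 + 3x^4 + 4x^3 + 3x + 1. This has degree ≥ 4, so divide by f(x) over F_5: 4x^6 + x^5 + 3x^4 + 4x^3 + 3x + 1 = (4x^2)·(x^4 + 4x^3 + 2x^2 + 3x + 1) + (2x^3 + x^2 + 3x + 1). Hence a·b ≡ 2x^3 + x^2 + 3x + 1 (mod f). (F_5[x]/(f) is a field with 5^4 = 625 elements since f is irreducible of degree 4.)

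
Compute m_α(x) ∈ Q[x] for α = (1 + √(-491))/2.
m_α(x) = x^2 - x + 123

From 2α - 1 = √(-491), squaring gives (2α - 1)^2 = -491, i.e. 4α^2 - 4α + 1 = -491, so α^2 - α + (1 + 491)/4 = 0. Since -491 ≡ 1 (mod 4), (1 + 491)/4 = 123 ∈ Z. The polynomial x^2 - x + 123 has discriminant 1 - 4·(123) = -491, which is not a perfect square in Q (d = -491 is squarefree and ≠ 1), so x^2 - x + 123 is irreducible over Q. It is the minimal polynomial of α.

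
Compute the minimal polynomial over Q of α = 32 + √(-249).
m_α(x) = x^2 - 64x + 1273

From α - 32 = √(-249), squaring gives (α - 32)^2 = -249, i.e. α^2 - 64α + 1024 = -249, so α^2 - 64α + 1273 = 0. The discriminant of x^2 - 64x + 1273 is (-64)^2 - 4·(1273) = 4096 - 5092 = -996, and 4·(-249) is not a perfect square in Q since -249 is squarefree and ≠ 1. Hence x^2 - 64x + 1273 is irreducible over Q and is the minimal polynomial of α.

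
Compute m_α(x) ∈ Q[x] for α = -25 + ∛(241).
m_α(x) = x^3 + 75x^2 + 1875x + 15384

Set β = α + 25 = ∛(241), so β^3 = 241. Then (α + 25)^3 - 241 = 0, i.e. α is a root of g(x) = (x + 25)^3 - 241 = x^3 + 75x^2 + 1875x + 15384. Since g(x) = h(x + 25) where h(x) = x^3 - 241, and h is irreducible over Q (because 241 is not a perfect cube, so h has no rational root, and a monic cubic with no rational root is irreducible), g is also irreducible (irreducibility is preserved under the substitution x → x + 25). Hence m_α(x) = x^3 + 75x^2 + 1875x + 15384.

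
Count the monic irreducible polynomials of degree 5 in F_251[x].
There are 199250125200 monic irreducible polynomials of degree 5 over F_251

Each element of F_{251^5} that lies in no proper subfield is a root of exactly one monic irreducible of degree 5 over F_251, and each such polynomial has 5 distinct roots in F_{251^5}. By Möbius inversion the count is N_251(5) = (1/5) Σ_{d|5} μ(5/d) · 251^d = (1/5)(μ(5)·251^1 + μ(1)·251^5) = 996250626000/5 = 199250125200.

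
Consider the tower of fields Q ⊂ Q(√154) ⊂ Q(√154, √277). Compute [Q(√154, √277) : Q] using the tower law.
[Q(√154, √277) : Q] = 4

[Q(√154):Q] = 2 (min poly x^2 - 154, irreducible since 154 is squarefree > 1). For the top step, suppose √277 ∈ Q(√154), say √277 = c + d√154 with c, d ∈ Q. Squaring: 277 = c^2 + 154d^2 + 2cd√154. Since √154 ∉ Q this forces 2cd = 0. If d = 0 then √277 = c ∈ Q, contradicting 277 squarefree > 1. If c = 0 then 277 = 154d^2, so 154·277 = (154d)^2 is a perfect square in Q — but 154·277 = 42658 is not a perfect square (since 154 and 277 are distinct squarefree integers). Contradiction. Hence √277 ∉ Q(√154), so x^2 - 277 stays irreducible over Q(√154) and [Q(√154, √277) : Q(√154)] = 2. By the tower law, [Q(√154, √277) : Q] = 2 · 2 = 4.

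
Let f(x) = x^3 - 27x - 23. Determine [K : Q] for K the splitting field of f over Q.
[K : Q] = 6

By the rational root test, any rational root of the monic integer polynomial f(x) = x^3 - 27x - 23 must be an integer dividing the constant term -23, i.e. one of ±{1, 23}. Evaluating: f(1) = -49, f(-1) = 3, f(23) = 11523, f(-23) = -11569; none is 0, so f has no rational root and is therefore irreducible over Q (a cubic with no linear factor over a field is irreducible). For an irreducible cubic, the Galois group is A_3 or S_3 according as the discriminant disc(f) = -4a^3 - 27b^2 = -4·(-27)^3 - 27·(-23)^2 = 64449 is or is not a square in Q. Here disc(f) = 64449 is not a perfect square in Q, so the Galois group of f over Q is not contained in A_3 and must be all of S_3. The splitting field has degree |S_3| = 6 over Q, so [K : Q] = 6.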